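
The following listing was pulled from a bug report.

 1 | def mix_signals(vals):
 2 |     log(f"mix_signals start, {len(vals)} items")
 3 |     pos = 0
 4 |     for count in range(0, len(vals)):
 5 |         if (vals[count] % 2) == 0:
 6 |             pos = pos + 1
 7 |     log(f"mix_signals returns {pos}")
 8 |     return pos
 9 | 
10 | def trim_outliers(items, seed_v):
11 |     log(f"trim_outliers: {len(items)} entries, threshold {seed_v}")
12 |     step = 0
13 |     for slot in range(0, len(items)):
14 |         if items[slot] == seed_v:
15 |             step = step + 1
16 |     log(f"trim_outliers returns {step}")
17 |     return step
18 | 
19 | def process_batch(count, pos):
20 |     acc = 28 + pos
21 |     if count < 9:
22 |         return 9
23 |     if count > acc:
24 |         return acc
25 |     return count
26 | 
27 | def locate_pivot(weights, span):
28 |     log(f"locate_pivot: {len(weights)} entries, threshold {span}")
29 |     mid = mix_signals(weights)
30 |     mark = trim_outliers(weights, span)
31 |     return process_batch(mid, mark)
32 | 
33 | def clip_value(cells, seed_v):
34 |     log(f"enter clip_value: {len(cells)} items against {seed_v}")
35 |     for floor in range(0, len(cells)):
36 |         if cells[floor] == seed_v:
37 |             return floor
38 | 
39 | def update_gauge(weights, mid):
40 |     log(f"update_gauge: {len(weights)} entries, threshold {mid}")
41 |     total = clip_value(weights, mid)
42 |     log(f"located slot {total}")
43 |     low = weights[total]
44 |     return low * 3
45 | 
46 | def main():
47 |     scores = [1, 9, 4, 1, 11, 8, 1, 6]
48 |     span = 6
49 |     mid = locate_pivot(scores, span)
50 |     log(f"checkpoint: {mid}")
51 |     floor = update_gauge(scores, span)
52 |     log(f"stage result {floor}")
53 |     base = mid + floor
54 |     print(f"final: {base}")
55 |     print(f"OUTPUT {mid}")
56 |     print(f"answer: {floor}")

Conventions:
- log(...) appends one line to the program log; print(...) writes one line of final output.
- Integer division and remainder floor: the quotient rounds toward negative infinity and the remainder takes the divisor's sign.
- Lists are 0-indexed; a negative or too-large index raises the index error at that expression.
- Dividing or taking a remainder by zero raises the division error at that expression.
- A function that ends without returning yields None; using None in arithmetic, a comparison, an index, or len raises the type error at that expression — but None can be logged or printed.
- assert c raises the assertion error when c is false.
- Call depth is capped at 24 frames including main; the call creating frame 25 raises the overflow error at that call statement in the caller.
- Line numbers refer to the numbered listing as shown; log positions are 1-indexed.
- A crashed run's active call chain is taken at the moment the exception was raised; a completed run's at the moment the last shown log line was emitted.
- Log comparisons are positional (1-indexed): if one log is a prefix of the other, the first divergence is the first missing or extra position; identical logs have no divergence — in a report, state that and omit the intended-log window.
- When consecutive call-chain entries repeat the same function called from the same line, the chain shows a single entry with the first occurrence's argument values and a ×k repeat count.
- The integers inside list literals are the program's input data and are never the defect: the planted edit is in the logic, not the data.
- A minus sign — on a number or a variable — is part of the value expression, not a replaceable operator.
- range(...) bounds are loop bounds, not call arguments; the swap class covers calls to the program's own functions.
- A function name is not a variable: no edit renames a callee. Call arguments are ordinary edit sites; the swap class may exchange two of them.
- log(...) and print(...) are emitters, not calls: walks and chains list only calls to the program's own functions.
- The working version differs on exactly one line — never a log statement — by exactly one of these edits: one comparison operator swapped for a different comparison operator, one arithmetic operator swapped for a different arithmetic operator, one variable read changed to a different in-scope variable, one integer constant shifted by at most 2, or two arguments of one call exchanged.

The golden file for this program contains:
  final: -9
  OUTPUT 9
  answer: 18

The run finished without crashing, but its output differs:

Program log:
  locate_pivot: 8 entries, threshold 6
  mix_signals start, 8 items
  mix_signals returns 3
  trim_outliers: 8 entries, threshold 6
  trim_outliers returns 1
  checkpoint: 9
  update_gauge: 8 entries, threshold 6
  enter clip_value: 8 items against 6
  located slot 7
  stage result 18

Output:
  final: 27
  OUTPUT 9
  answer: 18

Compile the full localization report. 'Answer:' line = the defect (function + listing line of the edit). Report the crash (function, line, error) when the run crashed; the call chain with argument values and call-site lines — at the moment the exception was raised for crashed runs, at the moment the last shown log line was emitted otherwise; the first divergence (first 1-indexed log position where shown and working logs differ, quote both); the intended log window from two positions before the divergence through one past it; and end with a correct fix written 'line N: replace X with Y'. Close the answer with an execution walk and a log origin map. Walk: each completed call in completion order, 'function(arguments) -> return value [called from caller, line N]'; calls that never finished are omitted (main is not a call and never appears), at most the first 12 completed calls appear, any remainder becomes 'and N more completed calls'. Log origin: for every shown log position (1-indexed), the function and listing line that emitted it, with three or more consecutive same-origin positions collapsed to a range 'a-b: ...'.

Answer: the defect is in main at line 53.
Key observation: Log streams are identical — the defect surfaces only in the printed output.
Call chain: main.
First divergence: none (the log streams are identical).
Execution walk:
  mix_signals([1, 9, 4, 1, 11, 8, 1, 6]) -> 3  [called from locate_pivot, line 29]
  trim_outliers([1, 9, 4, 1, 11, 8, 1, 6], 6) -> 1  [called from locate_pivot, line 30]
  process_batch(3, 1) -> 9  [called from locate_pivot, line 31]
  locate_pivot([1, 9, 4, 1, 11, 8, 1, 6], 6) -> 9  [called from main, line 49]
  clip_value([1, 9, 4, 1, 11, 8, 1, 6], 6) -> 7  [called from update_gauge, line 41]
  update_gauge([1, 9, 4, 1, 11, 8, 1, 6], 6) -> 18  [called from main, line 51]
Log origin:
  1: emitted by locate_pivot (line 28)
  2: emitted by mix_signals (line 2)
  3: emitted by mix_signals (line 7)
  4: emitted by trim_outliers (line 11)
  5: emitted by trim_outliers (line 16)
  6: emitted by main (line 50)
  7: emitted by update_gauge (line 40)
  8: emitted by clip_value (line 34)
  9: emitted by update_gauge (line 42)
  10: emitted by main (line 52)
A correct fix: line 53: replace `+` with `-`.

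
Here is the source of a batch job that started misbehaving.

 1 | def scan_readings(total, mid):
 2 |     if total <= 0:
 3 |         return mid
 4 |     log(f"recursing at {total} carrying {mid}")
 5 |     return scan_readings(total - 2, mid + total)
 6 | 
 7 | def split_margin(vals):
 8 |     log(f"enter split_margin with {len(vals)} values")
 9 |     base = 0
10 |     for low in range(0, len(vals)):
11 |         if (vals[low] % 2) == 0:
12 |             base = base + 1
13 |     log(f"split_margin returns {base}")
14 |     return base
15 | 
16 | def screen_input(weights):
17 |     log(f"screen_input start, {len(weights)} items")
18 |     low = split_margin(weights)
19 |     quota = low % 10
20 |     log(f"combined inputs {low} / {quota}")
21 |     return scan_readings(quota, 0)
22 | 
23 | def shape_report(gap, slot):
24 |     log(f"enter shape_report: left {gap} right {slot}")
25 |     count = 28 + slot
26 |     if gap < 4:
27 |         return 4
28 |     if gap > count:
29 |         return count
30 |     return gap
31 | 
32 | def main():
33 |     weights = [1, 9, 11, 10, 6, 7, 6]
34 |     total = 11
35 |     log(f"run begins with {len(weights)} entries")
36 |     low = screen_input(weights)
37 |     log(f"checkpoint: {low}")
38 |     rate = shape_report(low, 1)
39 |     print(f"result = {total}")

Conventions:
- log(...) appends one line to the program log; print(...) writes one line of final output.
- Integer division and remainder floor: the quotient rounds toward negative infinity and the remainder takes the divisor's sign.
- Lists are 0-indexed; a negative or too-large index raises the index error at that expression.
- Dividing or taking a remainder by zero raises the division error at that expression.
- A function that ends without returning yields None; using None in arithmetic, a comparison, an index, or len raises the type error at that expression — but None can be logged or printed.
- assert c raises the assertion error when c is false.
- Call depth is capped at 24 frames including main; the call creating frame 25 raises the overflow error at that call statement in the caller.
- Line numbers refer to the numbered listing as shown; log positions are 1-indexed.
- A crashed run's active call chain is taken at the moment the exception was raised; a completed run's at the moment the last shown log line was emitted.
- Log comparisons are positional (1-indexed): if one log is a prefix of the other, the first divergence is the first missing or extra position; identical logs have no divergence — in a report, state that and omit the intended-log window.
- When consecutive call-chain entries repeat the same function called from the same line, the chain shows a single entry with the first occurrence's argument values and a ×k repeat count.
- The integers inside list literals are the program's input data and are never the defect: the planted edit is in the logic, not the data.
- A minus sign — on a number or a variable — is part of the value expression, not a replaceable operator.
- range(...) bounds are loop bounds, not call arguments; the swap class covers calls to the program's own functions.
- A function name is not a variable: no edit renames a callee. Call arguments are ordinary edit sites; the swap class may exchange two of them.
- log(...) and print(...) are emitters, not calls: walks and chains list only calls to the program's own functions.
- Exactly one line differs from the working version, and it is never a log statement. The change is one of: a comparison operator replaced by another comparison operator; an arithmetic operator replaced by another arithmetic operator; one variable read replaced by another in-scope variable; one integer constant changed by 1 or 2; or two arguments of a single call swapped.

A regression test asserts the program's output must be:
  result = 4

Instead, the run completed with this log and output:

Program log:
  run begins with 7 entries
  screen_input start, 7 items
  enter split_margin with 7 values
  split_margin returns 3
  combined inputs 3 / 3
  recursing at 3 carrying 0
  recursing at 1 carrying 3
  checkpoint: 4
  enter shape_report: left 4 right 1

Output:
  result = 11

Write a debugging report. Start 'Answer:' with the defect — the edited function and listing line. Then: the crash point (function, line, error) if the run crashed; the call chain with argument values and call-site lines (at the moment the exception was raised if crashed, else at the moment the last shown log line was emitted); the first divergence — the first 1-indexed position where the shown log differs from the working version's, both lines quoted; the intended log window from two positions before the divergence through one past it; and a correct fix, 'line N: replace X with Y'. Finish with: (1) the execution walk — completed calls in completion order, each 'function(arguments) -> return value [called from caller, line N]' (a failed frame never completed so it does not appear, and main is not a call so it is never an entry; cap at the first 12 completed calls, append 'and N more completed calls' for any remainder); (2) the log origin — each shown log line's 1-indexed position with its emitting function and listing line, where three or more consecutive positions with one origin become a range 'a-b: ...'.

Answer: the defect is in main at line 39.
Key observation: The two runs log identically and part ways only at the printed values.
Call chain: main -> shape_report(4, 1) (called at line 38).
First divergence: none; the two logs match at every position.
Execution walk:
  split_margin([1, 9, 11, 10, 6, 7, 6]) -> 3  [called from screen_input, line 18]
  scan_readings(-1, 4) -> 4  [called from scan_readings, line 5]
  scan_readings(1, 3) -> 4  [called from scan_readings, line 5]
  scan_readings(3, 0) -> 4  [called from screen_input, line 21]
  screen_input([1, 9, 11, 10, 6, 7, 6]) -> 4  [called from main, line 36]
  shape_report(4, 1) -> 4  [called from main, line 38]
Log line origins:
  1 — main, line 35
  2 — screen_input, line 17
  3 — split_margin, line 8
  4 — split_margin, line 13
  5 — screen_input, line 20
  6 — scan_readings, line 4
  7 — scan_readings, line 4
  8 — main, line 37
  9 — shape_report, line 24
A correct fix: line 39: replace `total` with `rate`.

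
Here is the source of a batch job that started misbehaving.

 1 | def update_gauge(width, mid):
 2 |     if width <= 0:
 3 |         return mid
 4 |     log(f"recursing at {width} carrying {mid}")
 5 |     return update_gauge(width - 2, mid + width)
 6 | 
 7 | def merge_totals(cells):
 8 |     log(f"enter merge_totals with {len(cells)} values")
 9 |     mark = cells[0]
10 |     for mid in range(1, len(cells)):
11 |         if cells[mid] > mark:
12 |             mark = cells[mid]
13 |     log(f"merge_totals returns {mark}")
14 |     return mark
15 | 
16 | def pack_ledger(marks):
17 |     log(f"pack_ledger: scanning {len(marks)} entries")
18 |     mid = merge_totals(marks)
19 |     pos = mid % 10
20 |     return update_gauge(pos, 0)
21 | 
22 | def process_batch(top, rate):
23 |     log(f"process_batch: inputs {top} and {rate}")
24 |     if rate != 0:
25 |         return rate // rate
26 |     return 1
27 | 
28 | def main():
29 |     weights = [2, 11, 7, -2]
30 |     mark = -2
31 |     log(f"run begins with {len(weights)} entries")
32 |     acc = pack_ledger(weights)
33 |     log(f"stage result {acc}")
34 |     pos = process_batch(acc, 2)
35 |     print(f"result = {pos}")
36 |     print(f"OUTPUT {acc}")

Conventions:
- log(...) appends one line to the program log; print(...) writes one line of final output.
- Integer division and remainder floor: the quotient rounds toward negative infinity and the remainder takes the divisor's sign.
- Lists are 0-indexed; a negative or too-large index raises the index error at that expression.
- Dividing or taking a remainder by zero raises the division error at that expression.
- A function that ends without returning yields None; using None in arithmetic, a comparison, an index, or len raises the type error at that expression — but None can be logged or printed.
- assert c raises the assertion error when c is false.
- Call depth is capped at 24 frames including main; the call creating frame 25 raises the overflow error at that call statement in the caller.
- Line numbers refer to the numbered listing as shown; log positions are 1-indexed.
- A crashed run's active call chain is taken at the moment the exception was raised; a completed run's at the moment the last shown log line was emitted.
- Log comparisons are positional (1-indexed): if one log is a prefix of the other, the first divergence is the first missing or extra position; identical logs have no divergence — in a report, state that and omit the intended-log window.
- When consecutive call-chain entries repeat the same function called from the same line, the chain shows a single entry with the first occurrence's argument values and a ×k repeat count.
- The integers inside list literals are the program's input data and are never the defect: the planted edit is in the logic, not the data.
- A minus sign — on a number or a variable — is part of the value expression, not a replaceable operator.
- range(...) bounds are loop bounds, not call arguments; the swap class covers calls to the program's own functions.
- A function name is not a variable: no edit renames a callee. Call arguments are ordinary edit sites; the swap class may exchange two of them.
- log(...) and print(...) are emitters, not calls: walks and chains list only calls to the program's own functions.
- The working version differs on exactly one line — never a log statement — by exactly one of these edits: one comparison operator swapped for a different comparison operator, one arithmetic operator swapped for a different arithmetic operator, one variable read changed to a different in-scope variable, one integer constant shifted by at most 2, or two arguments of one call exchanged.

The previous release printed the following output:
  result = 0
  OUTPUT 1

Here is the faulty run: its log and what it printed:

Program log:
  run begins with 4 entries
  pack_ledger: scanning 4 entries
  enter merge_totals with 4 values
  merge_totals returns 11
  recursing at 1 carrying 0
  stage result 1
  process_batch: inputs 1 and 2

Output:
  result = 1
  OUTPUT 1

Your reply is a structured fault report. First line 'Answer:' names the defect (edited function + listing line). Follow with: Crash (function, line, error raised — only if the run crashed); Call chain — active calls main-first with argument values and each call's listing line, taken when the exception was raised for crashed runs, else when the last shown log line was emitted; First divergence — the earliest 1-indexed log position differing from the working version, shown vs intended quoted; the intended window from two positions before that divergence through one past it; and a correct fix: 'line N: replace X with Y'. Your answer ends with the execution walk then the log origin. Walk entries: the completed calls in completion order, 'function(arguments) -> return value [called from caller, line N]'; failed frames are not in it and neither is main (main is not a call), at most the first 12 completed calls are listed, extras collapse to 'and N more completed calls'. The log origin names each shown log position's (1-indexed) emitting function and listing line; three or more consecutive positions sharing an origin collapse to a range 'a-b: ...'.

Answer: the defect is in process_batch at line 25.
The tell: The two runs log identically and part ways only at the printed values.
Call chain: main -> process_batch(1, 2) (called at line 34).
First divergence: none; the two logs match at every position.
Execution walk:
  merge_totals([2, 11, 7, -2]) -> 11  [called from pack_ledger, line 18]
  update_gauge(-1, 1) -> 1  [called from update_gauge, line 5]
  update_gauge(1, 0) -> 1  [called from pack_ledger, line 20]
  pack_ledger([2, 11, 7, -2]) -> 1  [called from main, line 32]
  process_batch(1, 2) -> 1  [called from main, line 34]
Log origin:
  1 — main, line 31
  2 — pack_ledger, line 17
  3 — merge_totals, line 8
  4 — merge_totals, line 13
  5 — update_gauge, line 4
  6 — main, line 33
  7 — process_batch, line 23
A correct fix: line 25: replace `rate // rate` with `top // rate`.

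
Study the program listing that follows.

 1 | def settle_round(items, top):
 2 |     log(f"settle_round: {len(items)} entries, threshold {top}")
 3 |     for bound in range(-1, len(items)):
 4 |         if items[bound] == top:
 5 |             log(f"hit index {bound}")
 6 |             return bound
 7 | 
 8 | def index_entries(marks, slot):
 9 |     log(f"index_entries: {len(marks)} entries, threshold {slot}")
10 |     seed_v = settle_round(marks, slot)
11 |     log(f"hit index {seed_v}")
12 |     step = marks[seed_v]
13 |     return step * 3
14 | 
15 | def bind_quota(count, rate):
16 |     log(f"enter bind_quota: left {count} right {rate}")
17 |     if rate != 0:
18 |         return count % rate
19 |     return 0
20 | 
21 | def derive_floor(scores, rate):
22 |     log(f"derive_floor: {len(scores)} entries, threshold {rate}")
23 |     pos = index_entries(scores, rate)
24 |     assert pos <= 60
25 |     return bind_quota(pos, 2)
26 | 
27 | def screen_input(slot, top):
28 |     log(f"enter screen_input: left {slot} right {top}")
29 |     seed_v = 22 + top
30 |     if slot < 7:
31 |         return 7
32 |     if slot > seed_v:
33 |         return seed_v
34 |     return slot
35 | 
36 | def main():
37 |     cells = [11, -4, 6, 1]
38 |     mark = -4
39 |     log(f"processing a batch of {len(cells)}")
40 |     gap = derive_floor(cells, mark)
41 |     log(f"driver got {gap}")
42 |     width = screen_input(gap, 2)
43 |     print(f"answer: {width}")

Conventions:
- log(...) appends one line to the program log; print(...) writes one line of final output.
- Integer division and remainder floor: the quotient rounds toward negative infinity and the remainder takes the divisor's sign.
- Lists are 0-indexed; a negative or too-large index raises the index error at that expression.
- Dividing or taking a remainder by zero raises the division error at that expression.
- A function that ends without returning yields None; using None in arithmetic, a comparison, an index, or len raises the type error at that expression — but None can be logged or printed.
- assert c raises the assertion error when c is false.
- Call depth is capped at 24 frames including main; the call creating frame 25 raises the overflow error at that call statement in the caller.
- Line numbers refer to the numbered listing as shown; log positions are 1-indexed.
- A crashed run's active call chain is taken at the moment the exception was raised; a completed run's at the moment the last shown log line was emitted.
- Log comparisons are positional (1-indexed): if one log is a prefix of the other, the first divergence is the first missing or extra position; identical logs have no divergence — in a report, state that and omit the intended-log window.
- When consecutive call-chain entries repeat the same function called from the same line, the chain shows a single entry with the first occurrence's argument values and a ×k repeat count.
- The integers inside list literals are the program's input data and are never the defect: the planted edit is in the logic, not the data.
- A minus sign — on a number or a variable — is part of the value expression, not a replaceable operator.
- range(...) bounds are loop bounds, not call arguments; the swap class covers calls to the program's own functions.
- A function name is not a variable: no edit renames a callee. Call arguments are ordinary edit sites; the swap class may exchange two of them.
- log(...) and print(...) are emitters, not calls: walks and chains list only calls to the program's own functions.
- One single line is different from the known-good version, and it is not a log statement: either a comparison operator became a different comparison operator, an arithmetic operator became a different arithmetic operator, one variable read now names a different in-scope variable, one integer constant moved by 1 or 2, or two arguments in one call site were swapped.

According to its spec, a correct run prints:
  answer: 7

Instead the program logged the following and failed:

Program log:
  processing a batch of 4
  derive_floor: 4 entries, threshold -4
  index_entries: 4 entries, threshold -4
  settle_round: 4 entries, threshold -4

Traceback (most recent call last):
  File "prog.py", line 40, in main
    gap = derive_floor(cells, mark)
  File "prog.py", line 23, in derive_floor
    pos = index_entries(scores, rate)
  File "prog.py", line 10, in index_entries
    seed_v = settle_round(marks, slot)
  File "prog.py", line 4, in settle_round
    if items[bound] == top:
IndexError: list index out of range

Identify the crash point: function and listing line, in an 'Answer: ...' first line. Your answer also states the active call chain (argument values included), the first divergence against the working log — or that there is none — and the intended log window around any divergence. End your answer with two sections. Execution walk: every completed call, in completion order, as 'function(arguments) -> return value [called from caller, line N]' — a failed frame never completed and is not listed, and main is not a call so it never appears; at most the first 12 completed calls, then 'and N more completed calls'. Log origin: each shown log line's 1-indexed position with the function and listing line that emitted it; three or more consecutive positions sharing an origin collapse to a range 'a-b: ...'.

Answer: the error was raised in settle_round, line 4.
The tell: The log ends early — 4 lines, where the working version next logs 'hit index 1'.
Call chain: main -> derive_floor([11, -4, 6, 1], -4) (called at line 40) -> index_entries([11, -4, 6, 1], -4) (called at line 23) -> settle_round([11, -4, 6, 1], -4) (called at line 10).
First divergence: position 5 — after 4 matching lines the faulty run goes silent; intended next line 'hit index 1'.
Intended log window:
  3: index_entries: 4 entries, threshold -4
  4: settle_round: 4 entries, threshold -4
  5: hit index 1
  6: hit index 1
Execution walk:
  (no call completed)
Origin of each log line:
  1: from main, line 39
  2: from derive_floor, line 22
  3: from index_entries, line 9
  4: from settle_round, line 2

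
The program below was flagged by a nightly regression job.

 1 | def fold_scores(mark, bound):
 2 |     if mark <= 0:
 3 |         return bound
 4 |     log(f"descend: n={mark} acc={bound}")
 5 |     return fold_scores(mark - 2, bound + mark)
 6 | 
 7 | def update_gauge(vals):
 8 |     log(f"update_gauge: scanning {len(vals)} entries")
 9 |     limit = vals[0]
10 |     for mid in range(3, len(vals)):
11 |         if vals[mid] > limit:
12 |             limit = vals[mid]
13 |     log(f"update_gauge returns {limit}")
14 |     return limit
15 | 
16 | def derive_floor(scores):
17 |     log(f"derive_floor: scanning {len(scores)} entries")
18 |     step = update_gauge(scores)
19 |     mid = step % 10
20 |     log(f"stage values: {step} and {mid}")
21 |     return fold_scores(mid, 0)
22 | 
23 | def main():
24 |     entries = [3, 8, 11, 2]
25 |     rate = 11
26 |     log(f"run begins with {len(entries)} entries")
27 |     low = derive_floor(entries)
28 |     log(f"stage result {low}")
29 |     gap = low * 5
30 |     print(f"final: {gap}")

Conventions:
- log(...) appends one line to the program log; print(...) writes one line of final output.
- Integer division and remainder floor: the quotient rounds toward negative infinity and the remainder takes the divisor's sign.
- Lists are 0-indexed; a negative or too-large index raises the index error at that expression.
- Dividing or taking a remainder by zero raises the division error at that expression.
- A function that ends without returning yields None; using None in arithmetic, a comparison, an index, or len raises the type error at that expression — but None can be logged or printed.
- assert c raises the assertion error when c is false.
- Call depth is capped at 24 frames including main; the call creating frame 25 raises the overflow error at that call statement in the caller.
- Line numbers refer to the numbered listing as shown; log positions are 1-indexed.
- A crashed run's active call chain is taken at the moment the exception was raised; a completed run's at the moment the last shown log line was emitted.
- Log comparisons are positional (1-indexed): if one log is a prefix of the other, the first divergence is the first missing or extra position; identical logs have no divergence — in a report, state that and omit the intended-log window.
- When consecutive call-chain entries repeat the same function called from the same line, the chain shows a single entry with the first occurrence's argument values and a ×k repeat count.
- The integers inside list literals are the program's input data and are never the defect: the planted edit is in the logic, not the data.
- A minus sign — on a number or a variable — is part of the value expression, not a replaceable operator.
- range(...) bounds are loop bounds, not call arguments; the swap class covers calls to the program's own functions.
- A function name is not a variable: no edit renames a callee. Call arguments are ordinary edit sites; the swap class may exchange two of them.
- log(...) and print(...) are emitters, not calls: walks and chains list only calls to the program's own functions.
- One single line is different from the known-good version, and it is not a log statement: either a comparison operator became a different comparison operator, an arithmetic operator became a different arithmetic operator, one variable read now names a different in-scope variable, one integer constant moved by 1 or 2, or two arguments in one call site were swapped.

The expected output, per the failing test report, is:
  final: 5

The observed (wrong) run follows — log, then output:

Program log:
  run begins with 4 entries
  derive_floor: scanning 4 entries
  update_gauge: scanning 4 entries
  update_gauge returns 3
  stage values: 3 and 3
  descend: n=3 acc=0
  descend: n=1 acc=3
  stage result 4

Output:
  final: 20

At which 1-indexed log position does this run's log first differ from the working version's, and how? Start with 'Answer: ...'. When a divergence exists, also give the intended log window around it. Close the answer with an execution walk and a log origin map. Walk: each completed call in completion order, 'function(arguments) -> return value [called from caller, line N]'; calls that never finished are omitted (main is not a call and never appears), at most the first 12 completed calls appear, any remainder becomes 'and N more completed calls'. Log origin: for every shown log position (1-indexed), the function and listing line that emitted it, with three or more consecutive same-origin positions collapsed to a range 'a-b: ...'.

Answer: at position 4 the run shows 'update_gauge returns 3' where the working version logs 'update_gauge returns 11'.
Intended log window:
  2: derive_floor: scanning 4 entries
  3: update_gauge: scanning 4 entries
  4: update_gauge returns 11
  5: stage values: 11 and 1
Execution walk:
  update_gauge([3, 8, 11, 2]) -> 3  [called from derive_floor, line 18]
  fold_scores(-1, 4) -> 4  [called from fold_scores, line 5]
  fold_scores(1, 3) -> 4  [called from fold_scores, line 5]
  fold_scores(3, 0) -> 4  [called from derive_floor, line 21]
  derive_floor([3, 8, 11, 2]) -> 4  [called from main, line 27]
Log line origins:
  1: logged in main at line 26
  2: logged in derive_floor at line 17
  3: logged in update_gauge at line 8
  4: logged in update_gauge at line 13
  5: logged in derive_floor at line 20
  6: logged in fold_scores at line 4
  7: logged in fold_scores at line 4
  8: logged in main at line 28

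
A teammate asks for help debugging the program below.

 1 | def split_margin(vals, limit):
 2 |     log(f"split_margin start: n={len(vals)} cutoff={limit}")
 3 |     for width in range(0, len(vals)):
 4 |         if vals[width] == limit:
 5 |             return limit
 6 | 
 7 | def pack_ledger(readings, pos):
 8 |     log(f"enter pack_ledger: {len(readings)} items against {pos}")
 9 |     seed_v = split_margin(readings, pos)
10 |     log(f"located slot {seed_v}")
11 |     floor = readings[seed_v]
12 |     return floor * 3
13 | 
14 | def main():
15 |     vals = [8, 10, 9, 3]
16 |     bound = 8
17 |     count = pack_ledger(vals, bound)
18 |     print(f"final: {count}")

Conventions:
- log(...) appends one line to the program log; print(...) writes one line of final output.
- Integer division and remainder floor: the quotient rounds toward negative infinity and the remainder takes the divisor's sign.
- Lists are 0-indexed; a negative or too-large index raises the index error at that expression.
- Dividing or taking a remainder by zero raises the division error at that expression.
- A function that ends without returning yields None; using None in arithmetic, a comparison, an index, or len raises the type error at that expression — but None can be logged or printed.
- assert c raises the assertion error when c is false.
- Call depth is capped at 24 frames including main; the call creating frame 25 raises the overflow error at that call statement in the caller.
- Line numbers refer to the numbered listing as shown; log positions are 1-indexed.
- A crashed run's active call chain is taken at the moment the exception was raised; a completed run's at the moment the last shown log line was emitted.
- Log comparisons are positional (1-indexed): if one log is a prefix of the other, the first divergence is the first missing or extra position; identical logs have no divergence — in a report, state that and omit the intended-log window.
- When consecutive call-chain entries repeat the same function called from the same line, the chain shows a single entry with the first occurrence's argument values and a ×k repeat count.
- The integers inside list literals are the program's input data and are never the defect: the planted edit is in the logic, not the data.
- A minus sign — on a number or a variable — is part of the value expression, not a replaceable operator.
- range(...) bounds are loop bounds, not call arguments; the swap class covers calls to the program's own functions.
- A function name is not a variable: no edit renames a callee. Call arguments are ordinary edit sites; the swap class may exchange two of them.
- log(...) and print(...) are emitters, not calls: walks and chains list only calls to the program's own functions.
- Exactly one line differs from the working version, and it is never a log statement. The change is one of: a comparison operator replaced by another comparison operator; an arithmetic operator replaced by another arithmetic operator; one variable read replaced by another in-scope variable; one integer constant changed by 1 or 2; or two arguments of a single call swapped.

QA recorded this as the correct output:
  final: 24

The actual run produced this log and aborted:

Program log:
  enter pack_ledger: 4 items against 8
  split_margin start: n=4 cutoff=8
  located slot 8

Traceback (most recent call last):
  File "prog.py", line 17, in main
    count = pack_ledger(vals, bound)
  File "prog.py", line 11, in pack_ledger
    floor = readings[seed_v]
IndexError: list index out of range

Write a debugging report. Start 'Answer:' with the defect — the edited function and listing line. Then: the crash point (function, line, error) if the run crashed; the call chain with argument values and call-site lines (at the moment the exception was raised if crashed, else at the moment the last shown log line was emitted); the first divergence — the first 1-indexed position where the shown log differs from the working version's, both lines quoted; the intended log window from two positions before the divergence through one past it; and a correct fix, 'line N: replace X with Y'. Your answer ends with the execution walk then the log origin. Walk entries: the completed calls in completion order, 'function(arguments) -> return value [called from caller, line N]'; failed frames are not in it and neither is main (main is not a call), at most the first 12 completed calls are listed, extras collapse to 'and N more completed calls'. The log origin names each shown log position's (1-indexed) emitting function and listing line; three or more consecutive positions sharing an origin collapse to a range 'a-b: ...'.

Answer: the defect is in split_margin at line 5.
Key observation: Position 3 is the first bad log line: 'located slot 8' should read 'located slot 0'.
Crash: pack_ledger, line 11, IndexError.
Call chain: main -> pack_ledger([8, 10, 9, 3], 8) (called at line 17).
First divergence: at position 3 the run shows 'located slot 8' where the working version logs 'located slot 0'.
Intended log window:
  1: enter pack_ledger: 4 items against 8
  2: split_margin start: n=4 cutoff=8
  3: located slot 0
Execution walk:
  split_margin([8, 10, 9, 3], 8) -> 8  [called from pack_ledger, line 9]
Log origins:
  1 — pack_ledger, line 8
  2 — split_margin, line 2
  3 — pack_ledger, line 10
A correct fix: line 5: replace `limit` with `width`.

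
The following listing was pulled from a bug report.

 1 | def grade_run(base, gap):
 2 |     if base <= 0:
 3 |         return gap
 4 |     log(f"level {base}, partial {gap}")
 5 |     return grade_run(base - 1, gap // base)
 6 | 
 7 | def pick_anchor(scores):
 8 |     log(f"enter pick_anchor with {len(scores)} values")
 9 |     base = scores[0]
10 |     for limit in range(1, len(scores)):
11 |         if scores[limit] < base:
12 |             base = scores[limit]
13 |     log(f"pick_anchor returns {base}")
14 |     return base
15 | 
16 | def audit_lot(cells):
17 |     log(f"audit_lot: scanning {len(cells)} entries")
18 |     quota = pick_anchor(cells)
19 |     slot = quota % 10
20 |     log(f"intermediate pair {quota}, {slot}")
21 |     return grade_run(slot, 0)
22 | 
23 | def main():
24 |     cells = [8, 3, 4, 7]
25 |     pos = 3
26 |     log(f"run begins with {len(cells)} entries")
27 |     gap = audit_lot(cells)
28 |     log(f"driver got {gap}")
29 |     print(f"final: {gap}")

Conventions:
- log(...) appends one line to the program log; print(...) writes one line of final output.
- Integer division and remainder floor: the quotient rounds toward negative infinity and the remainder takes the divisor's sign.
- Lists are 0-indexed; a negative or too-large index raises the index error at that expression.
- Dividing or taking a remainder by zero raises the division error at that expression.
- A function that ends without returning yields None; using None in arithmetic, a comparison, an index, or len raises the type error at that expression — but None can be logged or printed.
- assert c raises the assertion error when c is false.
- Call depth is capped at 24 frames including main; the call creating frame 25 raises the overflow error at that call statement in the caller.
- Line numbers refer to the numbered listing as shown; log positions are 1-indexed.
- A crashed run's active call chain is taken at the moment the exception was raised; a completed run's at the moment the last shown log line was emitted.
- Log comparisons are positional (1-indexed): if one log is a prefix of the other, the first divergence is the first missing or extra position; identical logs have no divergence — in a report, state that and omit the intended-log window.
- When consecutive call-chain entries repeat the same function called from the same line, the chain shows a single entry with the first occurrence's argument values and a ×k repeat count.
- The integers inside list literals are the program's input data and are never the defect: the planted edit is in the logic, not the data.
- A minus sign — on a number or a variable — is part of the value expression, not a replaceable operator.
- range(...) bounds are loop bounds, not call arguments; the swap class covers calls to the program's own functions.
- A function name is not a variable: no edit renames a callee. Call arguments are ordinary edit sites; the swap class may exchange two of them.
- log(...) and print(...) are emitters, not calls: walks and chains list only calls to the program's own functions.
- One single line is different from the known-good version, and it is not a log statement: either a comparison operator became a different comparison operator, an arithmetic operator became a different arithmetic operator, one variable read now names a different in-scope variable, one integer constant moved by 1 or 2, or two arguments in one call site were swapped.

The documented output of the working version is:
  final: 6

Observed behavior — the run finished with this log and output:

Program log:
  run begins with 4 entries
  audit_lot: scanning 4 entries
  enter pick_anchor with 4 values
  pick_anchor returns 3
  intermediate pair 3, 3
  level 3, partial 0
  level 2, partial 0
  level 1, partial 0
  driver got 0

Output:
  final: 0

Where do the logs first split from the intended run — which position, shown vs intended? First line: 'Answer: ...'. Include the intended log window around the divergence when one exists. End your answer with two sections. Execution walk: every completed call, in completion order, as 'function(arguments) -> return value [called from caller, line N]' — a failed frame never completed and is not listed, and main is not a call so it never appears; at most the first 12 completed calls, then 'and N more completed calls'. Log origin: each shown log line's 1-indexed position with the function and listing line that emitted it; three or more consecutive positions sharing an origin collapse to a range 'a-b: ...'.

Answer: position 7; shown 'level 2, partial 0' vs intended 'level 2, partial 3'.
Intended log window:
  5: intermediate pair 3, 3
  6: level 3, partial 0
  7: level 2, partial 3
  8: level 1, partial 5
Execution walk:
  pick_anchor([8, 3, 4, 7]) -> 3  [called from audit_lot, line 18]
  grade_run(0, 0) -> 0  [called from grade_run, line 5]
  grade_run(1, 0) -> 0  [called from grade_run, line 5]
  grade_run(2, 0) -> 0  [called from grade_run, line 5]
  grade_run(3, 0) -> 0  [called from audit_lot, line 21]
  audit_lot([8, 3, 4, 7]) -> 0  [called from main, line 27]
Log origins:
  1: emitted by main (line 26)
  2: emitted by audit_lot (line 17)
  3: emitted by pick_anchor (line 8)
  4: emitted by pick_anchor (line 13)
  5: emitted by audit_lot (line 20)
  6-8: emitted by grade_run (line 4)
  9: emitted by main (line 28)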